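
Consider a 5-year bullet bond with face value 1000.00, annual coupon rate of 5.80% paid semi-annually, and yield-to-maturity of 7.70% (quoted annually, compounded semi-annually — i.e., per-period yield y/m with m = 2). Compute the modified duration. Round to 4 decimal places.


Coupon per period c = face * coupon_rate / m = 29.000000
Periods per year m = 2; per-period yield y/m = 0.038500
Number of cashflows N = 10
Cashflows (t years, CF_t, discount factor 1/(1+y/m)^(m*t), PV):
  t = 0.5000: CF_t = 29.000000, DF = 0.962927, PV = 27.924892
  t = 1.0000: CF_t = 29.000000, DF = 0.927229, PV = 26.889641
  t = 1.5000: CF_t = 29.000000, DF = 0.892854, PV = 25.892769
  t = 2.0000: CF_t = 29.000000, DF = 0.859754, PV = 24.932854
  t = 2.5000: CF_t = 29.000000, DF = 0.827880, PV = 24.008526
  t = 3.0000: CF_t = 29.000000, DF = 0.797188, PV = 23.118465
  t = 3.5000: CF_t = 29.000000, DF = 0.767635, PV = 22.261401
  t = 4.0000: CF_t = 29.000000, DF = 0.739176, PV = 21.436111
  t = 4.5000: CF_t = 29.000000, DF = 0.711773, PV = 20.641416
  t = 5.0000: CF_t = 1029.000000, DF = 0.685386, PV = 705.261808
Price P = sum_t PV_t = 922.367881
First compute Macaulay numerator sum_t t * PV_t:
  t * PV_t at t = 0.5000: 13.962446
  t * PV_t at t = 1.0000: 26.889641
  t * PV_t at t = 1.5000: 38.839153
  t * PV_t at t = 2.0000: 49.865708
  t * PV_t at t = 2.5000: 60.021314
  t * PV_t at t = 3.0000: 69.355395
  t * PV_t at t = 3.5000: 77.914903
  t * PV_t at t = 4.0000: 85.744443
  t * PV_t at t = 4.5000: 92.886373
  t * PV_t at t = 5.0000: 3526.309039
Macaulay duration D = 4041.788415 / 922.367881 = 4.381970
Modified duration = D / (1 + y/m) = 4.381970 / (1 + 0.038500) = 4.219519

Answer: Modified duration = 4.2195


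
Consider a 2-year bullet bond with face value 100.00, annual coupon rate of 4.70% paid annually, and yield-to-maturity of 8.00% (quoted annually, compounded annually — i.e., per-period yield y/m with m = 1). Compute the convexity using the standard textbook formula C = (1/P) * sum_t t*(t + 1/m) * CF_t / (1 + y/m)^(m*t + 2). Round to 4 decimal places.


Coupon per period c = face * coupon_rate / m = 4.700000
Periods per year m = 1; per-period yield y/m = 0.080000
Number of cashflows N = 2
Cashflows (t years, CF_t, discount factor 1/(1+y/m)^(m*t), PV):
  t = 1.0000: CF_t = 4.700000, DF = 0.925926, PV = 4.351852
  t = 2.0000: CF_t = 104.700000, DF = 0.857339, PV = 89.763374
Price P = sum_t PV_t = 94.115226
Convexity numerator sum_t t*(t + 1/m) * CF_t / (1+y/m)^(m*t + 2):
  t = 1.0000: term = 7.462023
  t = 2.0000: term = 461.745754
Convexity = (1/P) * sum = 469.207777 / 94.115226 = 4.985461

Answer: Convexity = 4.9855


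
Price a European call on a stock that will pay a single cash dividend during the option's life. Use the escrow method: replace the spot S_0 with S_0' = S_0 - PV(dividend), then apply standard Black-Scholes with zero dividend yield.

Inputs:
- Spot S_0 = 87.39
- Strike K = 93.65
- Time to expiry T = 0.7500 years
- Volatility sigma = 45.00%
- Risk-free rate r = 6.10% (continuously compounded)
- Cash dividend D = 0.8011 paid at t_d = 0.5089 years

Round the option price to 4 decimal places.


Answer: Price = 12.2232

Derivation:
PV(D) = D * exp(-r * t_d) = 0.8011 * 0.96943398 = 0.77661356
S_0' = S_0 - PV(D) = 87.3900 - 0.77661356 = 86.61338644
d1 = (ln(S_0'/K) + (r + sigma^2/2)*T) / (sigma*sqrt(T)) = 0.11181980
d2 = d1 - sigma*sqrt(T) = -0.27789164
exp(-rT) = 0.95528075
N(d1) = 0.54451685; N(d2) = 0.39054777
C = S_0' * N(d1) - K * exp(-rT) * N(d2) = 86.61338644 * 0.54451685 - 93.6500 * 0.95528075 * 0.39054777 = 12.2232


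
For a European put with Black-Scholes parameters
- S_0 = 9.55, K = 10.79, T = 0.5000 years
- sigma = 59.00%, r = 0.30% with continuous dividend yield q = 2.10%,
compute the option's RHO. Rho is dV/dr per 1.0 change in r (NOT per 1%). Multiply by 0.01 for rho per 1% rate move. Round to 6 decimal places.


Answer: Rho = -3.767819

Derivation:
d1 = -0.1055953112; d2 = -0.5227883121
phi(d1) = 0.3967242920; exp(-qT) = 0.9895549326; exp(-rT) = 0.9985011244
N(-d2) = 0.6994392130
Rho = -K*T*exp(-rT)*N(-d2) = -10.7900 * 0.5000 * 0.9985011244 * 0.6994392130 = -3.767819


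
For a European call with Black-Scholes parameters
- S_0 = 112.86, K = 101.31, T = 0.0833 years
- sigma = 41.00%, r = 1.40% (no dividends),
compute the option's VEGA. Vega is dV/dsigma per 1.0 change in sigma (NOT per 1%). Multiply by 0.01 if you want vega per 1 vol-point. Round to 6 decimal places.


d1 = 0.9813866417; d2 = 0.8630535102
phi(d1) = 0.2464740898; exp(-qT) = 1.0000000000; exp(-rT) = 0.9988344797
Vega = S * exp(-qT) * phi(d1) * sqrt(T) = 112.8600 * 1.0000000000 * 0.2464740898 * 0.2886173938 = 8.028489

Answer: Vega = 8.028489


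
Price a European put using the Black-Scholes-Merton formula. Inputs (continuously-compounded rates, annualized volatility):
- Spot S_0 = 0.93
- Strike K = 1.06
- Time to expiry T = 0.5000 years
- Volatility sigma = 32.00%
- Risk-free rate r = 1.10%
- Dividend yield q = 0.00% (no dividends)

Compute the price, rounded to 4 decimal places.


Answer: Price = 0.1648

Derivation:
d1 = (ln(S/K) + (r - q + 0.5*sigma^2) * T) / (sigma * sqrt(T)) = -0.44079093
d2 = d1 - sigma * sqrt(T) = -0.66706510
exp(-rT) = 0.99451510; exp(-qT) = 1.00000000
P = K * exp(-rT) * N(-d2) - S_0 * exp(-qT) * N(-d1)
N(-d1) = 0.67031782; N(-d2) = 0.74763472
P = 1.0600 * 0.99451510 * 0.74763472 - 0.9300 * 1.00000000 * 0.67031782 = 0.1648


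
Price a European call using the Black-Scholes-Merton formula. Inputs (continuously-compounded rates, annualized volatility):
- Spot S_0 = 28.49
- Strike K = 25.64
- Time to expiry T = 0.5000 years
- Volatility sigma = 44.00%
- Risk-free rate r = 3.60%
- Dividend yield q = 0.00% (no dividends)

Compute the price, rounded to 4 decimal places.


d1 = (ln(S/K) + (r - q + 0.5*sigma^2) * T) / (sigma * sqrt(T)) = 0.55218456
d2 = d1 - sigma * sqrt(T) = 0.24105758
exp(-rT) = 0.98216103; exp(-qT) = 1.00000000
C = S_0 * exp(-qT) * N(d1) - K * exp(-rT) * N(d2)
N(d1) = 0.70958904; N(d2) = 0.59524475
C = 28.4900 * 1.00000000 * 0.70958904 - 25.6400 * 0.98216103 * 0.59524475 = 5.2264

Answer: Price = 5.2264


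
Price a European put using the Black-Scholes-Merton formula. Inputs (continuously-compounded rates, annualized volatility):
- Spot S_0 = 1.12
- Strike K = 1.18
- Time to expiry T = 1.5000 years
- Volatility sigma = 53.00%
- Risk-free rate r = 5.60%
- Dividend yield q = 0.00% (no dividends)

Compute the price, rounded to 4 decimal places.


d1 = (ln(S/K) + (r - q + 0.5*sigma^2) * T) / (sigma * sqrt(T)) = 0.37356913
d2 = d1 - sigma * sqrt(T) = -0.27554565
exp(-rT) = 0.91943126; exp(-qT) = 1.00000000
P = K * exp(-rT) * N(-d2) - S_0 * exp(-qT) * N(-d1)
N(-d1) = 0.35436245; N(-d2) = 0.60855147
P = 1.1800 * 0.91943126 * 0.60855147 - 1.1200 * 1.00000000 * 0.35436245 = 0.2633

Answer: Price = 0.2633


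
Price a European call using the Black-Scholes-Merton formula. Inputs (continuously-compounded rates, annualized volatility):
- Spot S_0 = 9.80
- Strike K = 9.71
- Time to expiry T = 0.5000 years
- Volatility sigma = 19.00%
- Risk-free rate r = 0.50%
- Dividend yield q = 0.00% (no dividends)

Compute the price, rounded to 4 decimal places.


Answer: Price = 0.5809

Derivation:
d1 = (ln(S/K) + (r - q + 0.5*sigma^2) * T) / (sigma * sqrt(T)) = 0.15445522
d2 = d1 - sigma * sqrt(T) = 0.02010493
exp(-rT) = 0.99750312; exp(-qT) = 1.00000000
C = S_0 * exp(-qT) * N(d1) - K * exp(-rT) * N(d2)
N(d1) = 0.56137459; N(d2) = 0.50802017
C = 9.8000 * 1.00000000 * 0.56137459 - 9.7100 * 0.99750312 * 0.50802017 = 0.5809


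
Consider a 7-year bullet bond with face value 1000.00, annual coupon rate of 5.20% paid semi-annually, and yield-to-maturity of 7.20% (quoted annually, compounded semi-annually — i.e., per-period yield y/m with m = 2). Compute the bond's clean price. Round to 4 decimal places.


Answer: Price = 891.5238

Derivation:
Coupon per period c = face * coupon_rate / m = 26.000000
Periods per year m = 2; per-period yield y/m = 0.036000
Number of cashflows N = 14
Cashflows (t years, CF_t, discount factor 1/(1+y/m)^(m*t), PV):
  t = 0.5000: CF_t = 26.000000, DF = 0.965251, PV = 25.096525
  t = 1.0000: CF_t = 26.000000, DF = 0.931709, PV = 24.224445
  t = 1.5000: CF_t = 26.000000, DF = 0.899333, PV = 23.382669
  t = 2.0000: CF_t = 26.000000, DF = 0.868082, PV = 22.570144
  t = 2.5000: CF_t = 26.000000, DF = 0.837917, PV = 21.785853
  t = 3.0000: CF_t = 26.000000, DF = 0.808801, PV = 21.028816
  t = 3.5000: CF_t = 26.000000, DF = 0.780696, PV = 20.298085
  t = 4.0000: CF_t = 26.000000, DF = 0.753567, PV = 19.592746
  t = 4.5000: CF_t = 26.000000, DF = 0.727381, PV = 18.911917
  t = 5.0000: CF_t = 26.000000, DF = 0.702106, PV = 18.254746
  t = 5.5000: CF_t = 26.000000, DF = 0.677708, PV = 17.620411
  t = 6.0000: CF_t = 26.000000, DF = 0.654158, PV = 17.008119
  t = 6.5000: CF_t = 26.000000, DF = 0.631427, PV = 16.417103
  t = 7.0000: CF_t = 1026.000000, DF = 0.609486, PV = 625.332190
Price P = sum_t PV_t = 891.523768


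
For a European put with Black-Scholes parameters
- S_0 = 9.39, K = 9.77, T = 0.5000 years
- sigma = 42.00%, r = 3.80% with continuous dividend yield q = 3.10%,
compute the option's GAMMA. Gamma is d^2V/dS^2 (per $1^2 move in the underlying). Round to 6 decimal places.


d1 = 0.0266977498; d2 = -0.2702870983
phi(d1) = 0.3988001287; exp(-qT) = 0.9846195068; exp(-rT) = 0.9811793622
Gamma = exp(-qT) * phi(d1) / (S * sigma * sqrt(T)) = 0.9846195068 * 0.3988001287 / (9.3900 * 0.4200 * 0.7071067812) = 0.140807

Answer: Gamma = 0.140807


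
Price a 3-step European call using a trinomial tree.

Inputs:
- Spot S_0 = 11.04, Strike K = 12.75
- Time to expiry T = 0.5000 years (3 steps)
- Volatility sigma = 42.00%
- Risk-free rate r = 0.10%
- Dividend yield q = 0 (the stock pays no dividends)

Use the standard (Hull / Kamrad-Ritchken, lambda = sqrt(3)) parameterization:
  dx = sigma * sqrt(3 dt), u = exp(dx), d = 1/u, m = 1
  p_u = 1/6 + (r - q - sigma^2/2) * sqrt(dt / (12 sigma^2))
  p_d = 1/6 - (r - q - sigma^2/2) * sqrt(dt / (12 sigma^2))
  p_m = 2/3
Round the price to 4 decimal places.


dt = T/N = 0.166667; dx = sigma*sqrt(3*dt) = 0.296985
u = exp(dx) = 1.345795; d = 1/u = 0.743055
p_u = 0.142199, p_m = 0.666667, p_d = 0.191135
Discount per step: exp(-r*dt) = 0.999833
Stock lattice S(k, j) with j the centered position index:
  k=0: S(0,+0) = 11.0400
  k=1: S(1,-1) = 8.2033; S(1,+0) = 11.0400; S(1,+1) = 14.8576
  k=2: S(2,-2) = 6.0955; S(2,-1) = 8.2033; S(2,+0) = 11.0400; S(2,+1) = 14.8576; S(2,+2) = 19.9952
  k=3: S(3,-3) = 4.5293; S(3,-2) = 6.0955; S(3,-1) = 8.2033; S(3,+0) = 11.0400; S(3,+1) = 14.8576; S(3,+2) = 19.9952; S(3,+3) = 26.9095
Terminal payoffs V(N, j) = max(S_T - K, 0):
  V(3,-3) = 0.000000; V(3,-2) = 0.000000; V(3,-1) = 0.000000; V(3,+0) = 0.000000; V(3,+1) = 2.107576; V(3,+2) = 7.245250; V(3,+3) = 14.159505
Backward induction: V(k, j) = exp(-r*dt) * [p_u * V(k+1, j+1) + p_m * V(k+1, j) + p_d * V(k+1, j-1)]
  V(2,-2) = exp(-r*dt) * [p_u*0.000000 + p_m*0.000000 + p_d*0.000000] = 0.000000
  V(2,-1) = exp(-r*dt) * [p_u*0.000000 + p_m*0.000000 + p_d*0.000000] = 0.000000
  V(2,+0) = exp(-r*dt) * [p_u*2.107576 + p_m*0.000000 + p_d*0.000000] = 0.299644
  V(2,+1) = exp(-r*dt) * [p_u*7.245250 + p_m*2.107576 + p_d*0.000000] = 2.434909
  V(2,+2) = exp(-r*dt) * [p_u*14.159505 + p_m*7.245250 + p_d*2.107576] = 7.245251
  V(1,-1) = exp(-r*dt) * [p_u*0.299644 + p_m*0.000000 + p_d*0.000000] = 0.042602
  V(1,+0) = exp(-r*dt) * [p_u*2.434909 + p_m*0.299644 + p_d*0.000000] = 0.545912
  V(1,+1) = exp(-r*dt) * [p_u*7.245251 + p_m*2.434909 + p_d*0.299644] = 2.710357
  V(0,+0) = exp(-r*dt) * [p_u*2.710357 + p_m*0.545912 + p_d*0.042602] = 0.757367

Answer: Price = V(0,0) = 0.7574


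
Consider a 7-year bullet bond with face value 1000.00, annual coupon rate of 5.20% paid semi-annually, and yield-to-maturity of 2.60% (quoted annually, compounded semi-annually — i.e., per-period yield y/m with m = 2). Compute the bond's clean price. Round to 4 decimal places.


Coupon per period c = face * coupon_rate / m = 26.000000
Periods per year m = 2; per-period yield y/m = 0.013000
Number of cashflows N = 14
Cashflows (t years, CF_t, discount factor 1/(1+y/m)^(m*t), PV):
  t = 0.5000: CF_t = 26.000000, DF = 0.987167, PV = 25.666338
  t = 1.0000: CF_t = 26.000000, DF = 0.974498, PV = 25.336957
  t = 1.5000: CF_t = 26.000000, DF = 0.961992, PV = 25.011804
  t = 2.0000: CF_t = 26.000000, DF = 0.949647, PV = 24.690823
  t = 2.5000: CF_t = 26.000000, DF = 0.937460, PV = 24.373962
  t = 3.0000: CF_t = 26.000000, DF = 0.925429, PV = 24.061166
  t = 3.5000: CF_t = 26.000000, DF = 0.913553, PV = 23.752385
  t = 4.0000: CF_t = 26.000000, DF = 0.901829, PV = 23.447567
  t = 4.5000: CF_t = 26.000000, DF = 0.890256, PV = 23.146660
  t = 5.0000: CF_t = 26.000000, DF = 0.878831, PV = 22.849615
  t = 5.5000: CF_t = 26.000000, DF = 0.867553, PV = 22.556382
  t = 6.0000: CF_t = 26.000000, DF = 0.856420, PV = 22.266913
  t = 6.5000: CF_t = 26.000000, DF = 0.845429, PV = 21.981158
  t = 7.0000: CF_t = 1026.000000, DF = 0.834580, PV = 856.278670
Price P = sum_t PV_t = 1165.420400

Answer: Price = 1165.4204


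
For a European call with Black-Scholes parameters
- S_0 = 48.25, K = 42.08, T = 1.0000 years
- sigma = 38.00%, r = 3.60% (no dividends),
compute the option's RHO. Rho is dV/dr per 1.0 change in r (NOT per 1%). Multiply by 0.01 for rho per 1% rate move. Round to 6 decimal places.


d1 = 0.6447980509; d2 = 0.2647980509
phi(d1) = 0.3240618791; exp(-qT) = 1.0000000000; exp(-rT) = 0.9646402935
N(d2) = 0.6044174808
Rho = K*T*exp(-rT)*N(d2) = 42.0800 * 1.0000 * 0.9646402935 * 0.6044174808 = 24.534553

Answer: Rho = 24.534553


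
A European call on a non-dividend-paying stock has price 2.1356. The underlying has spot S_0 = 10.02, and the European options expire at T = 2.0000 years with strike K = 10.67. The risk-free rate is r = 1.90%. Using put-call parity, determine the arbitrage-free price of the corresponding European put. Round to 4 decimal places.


Put-call parity: C - P = S_0 * exp(-qT) - K * exp(-rT).
S_0 * exp(-qT) = 10.0200 * 1.00000000 = 10.02000000
K * exp(-rT) = 10.6700 * 0.96271294 = 10.27214708
P = C - S*exp(-qT) + K*exp(-rT)
P = 2.1356 - 10.02000000 + 10.27214708 = 2.3877

Answer: Put price = 2.3877


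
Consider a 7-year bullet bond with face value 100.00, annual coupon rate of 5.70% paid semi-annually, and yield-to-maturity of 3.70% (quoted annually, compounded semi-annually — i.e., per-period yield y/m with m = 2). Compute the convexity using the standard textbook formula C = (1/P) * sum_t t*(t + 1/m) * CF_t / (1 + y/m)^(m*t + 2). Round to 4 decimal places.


Coupon per period c = face * coupon_rate / m = 2.850000
Periods per year m = 2; per-period yield y/m = 0.018500
Number of cashflows N = 14
Cashflows (t years, CF_t, discount factor 1/(1+y/m)^(m*t), PV):
  t = 0.5000: CF_t = 2.850000, DF = 0.981836, PV = 2.798233
  t = 1.0000: CF_t = 2.850000, DF = 0.964002, PV = 2.747406
  t = 1.5000: CF_t = 2.850000, DF = 0.946492, PV = 2.697502
  t = 2.0000: CF_t = 2.850000, DF = 0.929300, PV = 2.648505
  t = 2.5000: CF_t = 2.850000, DF = 0.912420, PV = 2.600397
  t = 3.0000: CF_t = 2.850000, DF = 0.895847, PV = 2.553164
  t = 3.5000: CF_t = 2.850000, DF = 0.879575, PV = 2.506788
  t = 4.0000: CF_t = 2.850000, DF = 0.863598, PV = 2.461255
  t = 4.5000: CF_t = 2.850000, DF = 0.847912, PV = 2.416549
  t = 5.0000: CF_t = 2.850000, DF = 0.832510, PV = 2.372655
  t = 5.5000: CF_t = 2.850000, DF = 0.817389, PV = 2.329558
  t = 6.0000: CF_t = 2.850000, DF = 0.802542, PV = 2.287244
  t = 6.5000: CF_t = 2.850000, DF = 0.787964, PV = 2.245698
  t = 7.0000: CF_t = 102.850000, DF = 0.773652, PV = 79.570086
Price P = sum_t PV_t = 112.235039
Convexity numerator sum_t t*(t + 1/m) * CF_t / (1+y/m)^(m*t + 2):
  t = 0.5000: term = 1.348751
  t = 1.0000: term = 3.972757
  t = 1.5000: term = 7.801192
  t = 2.0000: term = 12.765818
  t = 2.5000: term = 18.800911
  t = 3.0000: term = 25.843176
  t = 3.5000: term = 33.831682
  t = 4.0000: term = 42.707783
  t = 4.5000: term = 52.415051
  t = 5.0000: term = 62.899205
  t = 5.5000: term = 74.108047
  t = 6.0000: term = 85.991396
  t = 6.5000: term = 98.501027
  t = 7.0000: term = 4027.050410
Convexity = (1/P) * sum = 4548.037206 / 112.235039 = 40.522436

Answer: Convexity = 40.5224


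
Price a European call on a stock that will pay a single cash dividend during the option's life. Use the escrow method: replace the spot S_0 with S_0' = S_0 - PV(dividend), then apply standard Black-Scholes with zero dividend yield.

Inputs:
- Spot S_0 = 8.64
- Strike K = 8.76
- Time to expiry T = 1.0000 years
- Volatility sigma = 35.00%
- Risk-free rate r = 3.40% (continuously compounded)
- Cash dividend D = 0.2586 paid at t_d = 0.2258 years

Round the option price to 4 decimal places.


Answer: Price = 1.1290

Derivation:
PV(D) = D * exp(-r * t_d) = 0.2586 * 0.99235219 = 0.25662228
S_0' = S_0 - PV(D) = 8.6400 - 0.25662228 = 8.38337772
d1 = (ln(S_0'/K) + (r + sigma^2/2)*T) / (sigma*sqrt(T)) = 0.14658571
d2 = d1 - sigma*sqrt(T) = -0.20341429
exp(-rT) = 0.96657150
N(d1) = 0.55827048; N(d2) = 0.41940562
C = S_0' * N(d1) - K * exp(-rT) * N(d2) = 8.38337772 * 0.55827048 - 8.7600 * 0.96657150 * 0.41940562 = 1.1290


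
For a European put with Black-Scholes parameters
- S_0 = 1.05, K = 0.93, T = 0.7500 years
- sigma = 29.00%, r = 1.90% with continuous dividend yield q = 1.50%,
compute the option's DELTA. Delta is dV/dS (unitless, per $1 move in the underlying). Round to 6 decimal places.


d1 = 0.6207445406; d2 = 0.3695971735
phi(d1) = 0.3290319483; exp(-qT) = 0.9888130446; exp(-rT) = 0.9858510507
N(-d1) = 0.2673838592
Delta = -exp(-qT) * N(-d1) = -0.9888130446 * 0.2673838592 = -0.264393

Answer: Delta = -0.264393


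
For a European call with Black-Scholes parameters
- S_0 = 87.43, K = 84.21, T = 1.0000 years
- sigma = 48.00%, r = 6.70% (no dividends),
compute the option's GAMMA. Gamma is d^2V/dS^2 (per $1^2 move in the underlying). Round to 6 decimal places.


d1 = 0.4577599878; d2 = -0.0222400122
phi(d1) = 0.3592593829; exp(-qT) = 1.0000000000; exp(-rT) = 0.9351952013
Gamma = exp(-qT) * phi(d1) / (S * sigma * sqrt(T)) = 1.0000000000 * 0.3592593829 / (87.4300 * 0.4800 * 1.0000000000) = 0.008561

Answer: Gamma = 0.008561


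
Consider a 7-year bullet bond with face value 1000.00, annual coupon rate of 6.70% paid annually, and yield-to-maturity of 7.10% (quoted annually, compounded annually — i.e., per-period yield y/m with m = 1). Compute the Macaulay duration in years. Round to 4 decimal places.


Answer: Macaulay duration = 5.7963 years

Derivation:
Coupon per period c = face * coupon_rate / m = 67.000000
Periods per year m = 1; per-period yield y/m = 0.071000
Number of cashflows N = 7
Cashflows (t years, CF_t, discount factor 1/(1+y/m)^(m*t), PV):
  t = 1.0000: CF_t = 67.000000, DF = 0.933707, PV = 62.558357
  t = 2.0000: CF_t = 67.000000, DF = 0.871808, PV = 58.411164
  t = 3.0000: CF_t = 67.000000, DF = 0.814013, PV = 54.538902
  t = 4.0000: CF_t = 67.000000, DF = 0.760050, PV = 50.923345
  t = 5.0000: CF_t = 67.000000, DF = 0.709664, PV = 47.547474
  t = 6.0000: CF_t = 67.000000, DF = 0.662618, PV = 44.395400
  t = 7.0000: CF_t = 1067.000000, DF = 0.618691, PV = 660.143154
Price P = sum_t PV_t = 978.517795
Macaulay numerator sum_t t * PV_t:
  t * PV_t at t = 1.0000: 62.558357
  t * PV_t at t = 2.0000: 116.822328
  t * PV_t at t = 3.0000: 163.616706
  t * PV_t at t = 4.0000: 203.693378
  t * PV_t at t = 5.0000: 237.737369
  t * PV_t at t = 6.0000: 266.372403
  t * PV_t at t = 7.0000: 4621.002076
Macaulay duration D = (sum_t t * PV_t) / P = 5671.802617 / 978.517795 = 5.796320


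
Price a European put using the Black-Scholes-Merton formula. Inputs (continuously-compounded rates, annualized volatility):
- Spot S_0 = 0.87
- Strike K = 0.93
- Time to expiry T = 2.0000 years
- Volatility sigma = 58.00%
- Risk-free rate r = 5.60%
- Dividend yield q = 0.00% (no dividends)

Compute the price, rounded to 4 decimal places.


d1 = (ln(S/K) + (r - q + 0.5*sigma^2) * T) / (sigma * sqrt(T)) = 0.46535993
d2 = d1 - sigma * sqrt(T) = -0.35488394
exp(-rT) = 0.89404426; exp(-qT) = 1.00000000
P = K * exp(-rT) * N(-d2) - S_0 * exp(-qT) * N(-d1)
N(-d1) = 0.32083686; N(-d2) = 0.63866173
P = 0.9300 * 0.89404426 * 0.63866173 - 0.8700 * 1.00000000 * 0.32083686 = 0.2519

Answer: Price = 0.2519


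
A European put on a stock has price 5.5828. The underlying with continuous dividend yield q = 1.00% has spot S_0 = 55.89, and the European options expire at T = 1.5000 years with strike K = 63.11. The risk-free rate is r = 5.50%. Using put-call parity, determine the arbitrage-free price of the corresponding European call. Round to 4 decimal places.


Answer: Call price = 2.5283

Derivation:
Put-call parity: C - P = S_0 * exp(-qT) - K * exp(-rT).
S_0 * exp(-qT) = 55.8900 * 0.98511194 = 55.05790630
K * exp(-rT) = 63.1100 * 0.92081144 = 58.11240984
C = P + S*exp(-qT) - K*exp(-rT)
C = 5.5828 + 55.05790630 - 58.11240984 = 2.5283


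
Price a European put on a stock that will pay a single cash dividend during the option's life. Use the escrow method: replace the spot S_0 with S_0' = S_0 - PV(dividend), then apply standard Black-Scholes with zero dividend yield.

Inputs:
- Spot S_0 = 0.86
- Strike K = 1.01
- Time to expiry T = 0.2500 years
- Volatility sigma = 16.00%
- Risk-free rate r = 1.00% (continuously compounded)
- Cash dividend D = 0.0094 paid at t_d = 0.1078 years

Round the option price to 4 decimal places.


Answer: Price = 0.1573

Derivation:
PV(D) = D * exp(-r * t_d) = 0.0094 * 0.99892258 = 0.00938987
S_0' = S_0 - PV(D) = 0.8600 - 0.00938987 = 0.85061013
d1 = (ln(S_0'/K) + (r + sigma^2/2)*T) / (sigma*sqrt(T)) = -2.07564651
d2 = d1 - sigma*sqrt(T) = -2.15564651
exp(-rT) = 0.99750312
N(-d1) = 0.98103667; N(-d2) = 0.98444436
P = K * exp(-rT) * N(-d2) - S_0' * N(-d1) = 1.0100 * 0.99750312 * 0.98444436 - 0.85061013 * 0.98103667 = 0.1573


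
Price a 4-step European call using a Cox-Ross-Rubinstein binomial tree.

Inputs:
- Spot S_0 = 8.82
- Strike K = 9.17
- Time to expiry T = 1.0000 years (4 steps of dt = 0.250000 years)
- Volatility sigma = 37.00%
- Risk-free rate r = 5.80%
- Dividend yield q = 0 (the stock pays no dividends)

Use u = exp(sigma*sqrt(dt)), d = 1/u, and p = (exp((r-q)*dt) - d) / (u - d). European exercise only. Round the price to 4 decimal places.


Answer: Price = V(0,0) = 1.3456

Derivation:
dt = T/N = 0.250000
u = exp(sigma*sqrt(dt)) = 1.203218; d = 1/u = 0.831104
p = (exp((r-q)*dt) - d) / (u - d) = 0.493132
Discount per step: exp(-r*dt) = 0.985605
Stock lattice S(k, i) with i counting down-moves:
  k=0: S(0,0) = 8.8200
  k=1: S(1,0) = 10.6124; S(1,1) = 7.3303
  k=2: S(2,0) = 12.7690; S(2,1) = 8.8200; S(2,2) = 6.0923
  k=3: S(3,0) = 15.3639; S(3,1) = 10.6124; S(3,2) = 7.3303; S(3,3) = 5.0633
  k=4: S(4,0) = 18.4862; S(4,1) = 12.7690; S(4,2) = 8.8200; S(4,3) = 6.0923; S(4,4) = 4.2081
Terminal payoffs V(N, i) = max(S_T - K, 0):
  V(4,0) = 9.316151; V(4,1) = 3.599019; V(4,2) = 0.000000; V(4,3) = 0.000000; V(4,4) = 0.000000
Backward induction: V(k, i) = exp(-r*dt) * [p * V(k+1, i) + (1-p) * V(k+1, i+1)].
  V(3,0) = exp(-r*dt) * [p*9.316151 + (1-p)*3.599019] = 6.325925
  V(3,1) = exp(-r*dt) * [p*3.599019 + (1-p)*0.000000] = 1.749242
  V(3,2) = exp(-r*dt) * [p*0.000000 + (1-p)*0.000000] = 0.000000
  V(3,3) = exp(-r*dt) * [p*0.000000 + (1-p)*0.000000] = 0.000000
  V(2,0) = exp(-r*dt) * [p*6.325925 + (1-p)*1.749242] = 3.948480
  V(2,1) = exp(-r*dt) * [p*1.749242 + (1-p)*0.000000] = 0.850190
  V(2,2) = exp(-r*dt) * [p*0.000000 + (1-p)*0.000000] = 0.000000
  V(1,0) = exp(-r*dt) * [p*3.948480 + (1-p)*0.850190] = 2.343823
  V(1,1) = exp(-r*dt) * [p*0.850190 + (1-p)*0.000000] = 0.413220
  V(0,0) = exp(-r*dt) * [p*2.343823 + (1-p)*0.413220] = 1.345608


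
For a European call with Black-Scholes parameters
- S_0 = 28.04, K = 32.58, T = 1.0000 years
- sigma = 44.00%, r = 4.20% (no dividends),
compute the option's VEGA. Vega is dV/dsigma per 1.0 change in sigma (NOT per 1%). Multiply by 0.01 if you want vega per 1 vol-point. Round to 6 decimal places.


d1 = -0.0256057750; d2 = -0.4656057750
phi(d1) = 0.3988115174; exp(-qT) = 1.0000000000; exp(-rT) = 0.9588697806
Vega = S * exp(-qT) * phi(d1) * sqrt(T) = 28.0400 * 1.0000000000 * 0.3988115174 * 1.0000000000 = 11.182675

Answer: Vega = 11.182675


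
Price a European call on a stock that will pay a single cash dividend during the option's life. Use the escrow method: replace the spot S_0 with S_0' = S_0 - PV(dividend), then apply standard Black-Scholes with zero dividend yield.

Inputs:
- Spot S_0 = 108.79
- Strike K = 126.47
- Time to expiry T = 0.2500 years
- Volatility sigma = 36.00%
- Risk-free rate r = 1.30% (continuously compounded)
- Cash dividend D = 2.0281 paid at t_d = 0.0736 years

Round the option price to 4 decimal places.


Answer: Price = 2.0053

Derivation:
PV(D) = D * exp(-r * t_d) = 2.0281 * 0.99904366 = 2.02616044
S_0' = S_0 - PV(D) = 108.7900 - 2.02616044 = 106.76383956
d1 = (ln(S_0'/K) + (r + sigma^2/2)*T) / (sigma*sqrt(T)) = -0.83297688
d2 = d1 - sigma*sqrt(T) = -1.01297688
exp(-rT) = 0.99675528
N(d1) = 0.20242889; N(d2) = 0.15553560
C = S_0' * N(d1) - K * exp(-rT) * N(d2) = 106.76383956 * 0.20242889 - 126.4700 * 0.99675528 * 0.15553560 = 2.0053


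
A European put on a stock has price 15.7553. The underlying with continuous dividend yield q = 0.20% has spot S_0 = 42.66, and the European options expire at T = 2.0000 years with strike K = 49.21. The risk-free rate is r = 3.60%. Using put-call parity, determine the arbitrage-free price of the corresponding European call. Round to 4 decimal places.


Answer: Call price = 12.4536

Derivation:
Put-call parity: C - P = S_0 * exp(-qT) - K * exp(-rT).
S_0 * exp(-qT) = 42.6600 * 0.99600799 = 42.48970083
K * exp(-rT) = 49.2100 * 0.93053090 = 45.79142538
C = P + S*exp(-qT) - K*exp(-rT)
C = 15.7553 + 42.48970083 - 45.79142538 = 12.4536


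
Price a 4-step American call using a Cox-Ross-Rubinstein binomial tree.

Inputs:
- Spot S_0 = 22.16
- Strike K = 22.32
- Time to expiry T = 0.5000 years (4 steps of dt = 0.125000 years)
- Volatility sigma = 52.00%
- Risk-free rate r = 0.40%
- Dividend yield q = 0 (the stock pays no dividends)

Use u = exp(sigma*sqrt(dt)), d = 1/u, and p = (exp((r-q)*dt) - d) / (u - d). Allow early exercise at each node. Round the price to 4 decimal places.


Answer: Price = V(0,0) = 3.0178

Derivation:
dt = T/N = 0.125000
u = exp(sigma*sqrt(dt)) = 1.201833; d = 1/u = 0.832062
p = (exp((r-q)*dt) - d) / (u - d) = 0.455520
Discount per step: exp(-r*dt) = 0.999500
Stock lattice S(k, i) with i counting down-moves:
  k=0: S(0,0) = 22.1600
  k=1: S(1,0) = 26.6326; S(1,1) = 18.4385
  k=2: S(2,0) = 32.0080; S(2,1) = 22.1600; S(2,2) = 15.3420
  k=3: S(3,0) = 38.4682; S(3,1) = 26.6326; S(3,2) = 18.4385; S(3,3) = 12.7655
  k=4: S(4,0) = 46.2324; S(4,1) = 32.0080; S(4,2) = 22.1600; S(4,3) = 15.3420; S(4,4) = 10.6217
Terminal payoffs V(N, i) = max(S_T - K, 0):
  V(4,0) = 23.912357; V(4,1) = 9.687953; V(4,2) = 0.000000; V(4,3) = 0.000000; V(4,4) = 0.000000
Backward induction: V(k, i) = exp(-r*dt) * [p * V(k+1, i) + (1-p) * V(k+1, i+1)]; then take max(V_cont, immediate exercise) for American.
  V(3,0) = exp(-r*dt) * [p*23.912357 + (1-p)*9.687953] = 16.159366; exercise = 16.148209; V(3,0) = max -> 16.159366
  V(3,1) = exp(-r*dt) * [p*9.687953 + (1-p)*0.000000] = 4.410846; exercise = 4.312616; V(3,1) = max -> 4.410846
  V(3,2) = exp(-r*dt) * [p*0.000000 + (1-p)*0.000000] = 0.000000; exercise = 0.000000; V(3,2) = max -> 0.000000
  V(3,3) = exp(-r*dt) * [p*0.000000 + (1-p)*0.000000] = 0.000000; exercise = 0.000000; V(3,3) = max -> 0.000000
  V(2,0) = exp(-r*dt) * [p*16.159366 + (1-p)*4.410846] = 9.757647; exercise = 9.687953; V(2,0) = max -> 9.757647
  V(2,1) = exp(-r*dt) * [p*4.410846 + (1-p)*0.000000] = 2.008223; exercise = 0.000000; V(2,1) = max -> 2.008223
  V(2,2) = exp(-r*dt) * [p*0.000000 + (1-p)*0.000000] = 0.000000; exercise = 0.000000; V(2,2) = max -> 0.000000
  V(1,0) = exp(-r*dt) * [p*9.757647 + (1-p)*2.008223] = 5.535469; exercise = 4.312616; V(1,0) = max -> 5.535469
  V(1,1) = exp(-r*dt) * [p*2.008223 + (1-p)*0.000000] = 0.914328; exercise = 0.000000; V(1,1) = max -> 0.914328
  V(0,0) = exp(-r*dt) * [p*5.535469 + (1-p)*0.914328] = 3.017839; exercise = 0.000000; V(0,0) = max -> 3.017839


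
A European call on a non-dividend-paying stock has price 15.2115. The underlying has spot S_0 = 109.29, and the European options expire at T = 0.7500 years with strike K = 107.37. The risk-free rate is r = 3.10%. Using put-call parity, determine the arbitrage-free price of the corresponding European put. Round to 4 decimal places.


Put-call parity: C - P = S_0 * exp(-qT) - K * exp(-rT).
S_0 * exp(-qT) = 109.2900 * 1.00000000 = 109.29000000
K * exp(-rT) = 107.3700 * 0.97701820 = 104.90244399
P = C - S*exp(-qT) + K*exp(-rT)
P = 15.2115 - 109.29000000 + 104.90244399 = 10.8239

Answer: Put price = 10.8239


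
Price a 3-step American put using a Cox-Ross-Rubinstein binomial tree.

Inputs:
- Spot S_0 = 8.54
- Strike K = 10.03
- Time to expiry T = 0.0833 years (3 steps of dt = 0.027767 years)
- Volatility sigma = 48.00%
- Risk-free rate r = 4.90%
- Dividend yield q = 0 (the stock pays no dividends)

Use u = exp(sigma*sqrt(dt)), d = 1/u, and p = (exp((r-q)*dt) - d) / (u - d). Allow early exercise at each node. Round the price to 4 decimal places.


dt = T/N = 0.027767
u = exp(sigma*sqrt(dt)) = 1.083270; d = 1/u = 0.923131
p = (exp((r-q)*dt) - d) / (u - d) = 0.488517
Discount per step: exp(-r*dt) = 0.998640
Stock lattice S(k, i) with i counting down-moves:
  k=0: S(0,0) = 8.5400
  k=1: S(1,0) = 9.2511; S(1,1) = 7.8835
  k=2: S(2,0) = 10.0215; S(2,1) = 8.5400; S(2,2) = 7.2775
  k=3: S(3,0) = 10.8559; S(3,1) = 9.2511; S(3,2) = 7.8835; S(3,3) = 6.7181
Terminal payoffs V(N, i) = max(K - S_T, 0):
  V(3,0) = 0.000000; V(3,1) = 0.778876; V(3,2) = 2.146460; V(3,3) = 3.311876
Backward induction: V(k, i) = exp(-r*dt) * [p * V(k+1, i) + (1-p) * V(k+1, i+1)]; then take max(V_cont, immediate exercise) for American.
  V(2,0) = exp(-r*dt) * [p*0.000000 + (1-p)*0.778876] = 0.397841; exercise = 0.008538; V(2,0) = max -> 0.397841
  V(2,1) = exp(-r*dt) * [p*0.778876 + (1-p)*2.146460] = 1.476363; exercise = 1.490000; V(2,1) = max -> 1.490000
  V(2,2) = exp(-r*dt) * [p*2.146460 + (1-p)*3.311876] = 2.738822; exercise = 2.752459; V(2,2) = max -> 2.752459
  V(1,0) = exp(-r*dt) * [p*0.397841 + (1-p)*1.490000] = 0.955162; exercise = 0.778876; V(1,0) = max -> 0.955162
  V(1,1) = exp(-r*dt) * [p*1.490000 + (1-p)*2.752459] = 2.132823; exercise = 2.146460; V(1,1) = max -> 2.146460
  V(0,0) = exp(-r*dt) * [p*0.955162 + (1-p)*2.146460] = 1.562364; exercise = 1.490000; V(0,0) = max -> 1.562364

Answer: Price = V(0,0) = 1.5624


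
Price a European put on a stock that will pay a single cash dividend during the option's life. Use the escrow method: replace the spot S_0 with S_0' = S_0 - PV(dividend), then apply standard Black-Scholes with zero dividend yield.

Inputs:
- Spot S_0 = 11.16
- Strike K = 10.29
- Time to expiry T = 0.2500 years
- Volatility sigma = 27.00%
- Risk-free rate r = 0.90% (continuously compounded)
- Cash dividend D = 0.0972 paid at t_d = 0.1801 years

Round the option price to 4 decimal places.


Answer: Price = 0.2614

Derivation:
PV(D) = D * exp(-r * t_d) = 0.0972 * 0.99838041 = 0.09704258
S_0' = S_0 - PV(D) = 11.1600 - 0.09704258 = 11.06295742
d1 = (ln(S_0'/K) + (r + sigma^2/2)*T) / (sigma*sqrt(T)) = 0.62068377
d2 = d1 - sigma*sqrt(T) = 0.48568377
exp(-rT) = 0.99775253
N(-d1) = 0.26740386; N(-d2) = 0.31359570
P = K * exp(-rT) * N(-d2) - S_0' * N(-d1) = 10.2900 * 0.99775253 * 0.31359570 - 11.06295742 * 0.26740386 = 0.2614


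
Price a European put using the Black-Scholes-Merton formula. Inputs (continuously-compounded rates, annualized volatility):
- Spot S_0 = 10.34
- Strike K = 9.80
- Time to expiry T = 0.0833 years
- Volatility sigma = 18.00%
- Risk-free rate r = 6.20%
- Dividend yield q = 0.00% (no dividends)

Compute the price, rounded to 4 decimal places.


d1 = (ln(S/K) + (r - q + 0.5*sigma^2) * T) / (sigma * sqrt(T)) = 1.15784859
d2 = d1 - sigma * sqrt(T) = 1.10589745
exp(-rT) = 0.99484871; exp(-qT) = 1.00000000
P = K * exp(-rT) * N(-d2) - S_0 * exp(-qT) * N(-d1)
N(-d1) = 0.12346292; N(-d2) = 0.13438545
P = 9.8000 * 0.99484871 * 0.13438545 - 10.3400 * 1.00000000 * 0.12346292 = 0.0336

Answer: Price = 0.0336


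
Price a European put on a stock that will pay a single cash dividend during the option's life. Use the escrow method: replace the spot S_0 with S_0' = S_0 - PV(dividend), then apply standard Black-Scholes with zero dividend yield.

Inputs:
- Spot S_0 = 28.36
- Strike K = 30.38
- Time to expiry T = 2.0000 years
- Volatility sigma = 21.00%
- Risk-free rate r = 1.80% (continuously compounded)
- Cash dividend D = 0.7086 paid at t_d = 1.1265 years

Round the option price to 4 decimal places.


Answer: Price = 4.2452

Derivation:
PV(D) = D * exp(-r * t_d) = 0.7086 * 0.97992720 = 0.69437641
S_0' = S_0 - PV(D) = 28.3600 - 0.69437641 = 27.66562359
d1 = (ln(S_0'/K) + (r + sigma^2/2)*T) / (sigma*sqrt(T)) = -0.04543626
d2 = d1 - sigma*sqrt(T) = -0.34242111
exp(-rT) = 0.96464029
N(-d1) = 0.51812021; N(-d2) = 0.63398300
P = K * exp(-rT) * N(-d2) - S_0' * N(-d1) = 30.3800 * 0.96464029 * 0.63398300 - 27.66562359 * 0.51812021 = 4.2452


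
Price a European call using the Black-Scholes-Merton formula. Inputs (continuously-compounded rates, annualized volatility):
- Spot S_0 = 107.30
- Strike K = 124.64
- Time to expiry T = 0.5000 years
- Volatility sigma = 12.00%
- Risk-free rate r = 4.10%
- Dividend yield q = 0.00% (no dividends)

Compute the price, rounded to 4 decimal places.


d1 = (ln(S/K) + (r - q + 0.5*sigma^2) * T) / (sigma * sqrt(T)) = -1.48139970
d2 = d1 - sigma * sqrt(T) = -1.56625251
exp(-rT) = 0.97970870; exp(-qT) = 1.00000000
C = S_0 * exp(-qT) * N(d1) - K * exp(-rT) * N(d2)
N(d1) = 0.06925005; N(d2) = 0.05864476
C = 107.3000 * 1.00000000 * 0.06925005 - 124.6400 * 0.97970870 * 0.05864476 = 0.2694

Answer: Price = 0.2694


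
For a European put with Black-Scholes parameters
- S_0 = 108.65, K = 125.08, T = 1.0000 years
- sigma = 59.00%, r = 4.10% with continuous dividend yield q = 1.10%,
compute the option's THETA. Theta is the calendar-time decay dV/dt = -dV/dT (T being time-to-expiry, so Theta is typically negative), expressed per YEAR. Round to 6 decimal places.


Answer: Theta = -9.741405

Derivation:
d1 = 0.1071663968; d2 = -0.4828336032
phi(d1) = 0.3966579917; exp(-qT) = 0.9890602788; exp(-rT) = 0.9598291299
Theta = -S*exp(-qT)*phi(d1)*sigma/(2*sqrt(T)) + r*K*exp(-rT)*N(-d2) - q*S*exp(-qT)*N(-d1)
N(-d1) = 0.4573284867; N(-d2) = 0.6853930554; sqrt(T) = 1.0000000000
Term 1 = -108.6500 * 0.9890602788 * 0.3966579917 * 0.5900 / (2 * 1.0000000000) = -12.5744997343
Term 2 = 0.0410 * 125.0800 * 0.9598291299 * 0.6853930554 = 3.3736914090
Term 3 = -0.0110 * 108.6500 * 0.9890602788 * 0.4573284867 = -0.5405967503
Theta = -12.5744997343 + (3.3736914090) + (-0.5405967503) = -9.741405


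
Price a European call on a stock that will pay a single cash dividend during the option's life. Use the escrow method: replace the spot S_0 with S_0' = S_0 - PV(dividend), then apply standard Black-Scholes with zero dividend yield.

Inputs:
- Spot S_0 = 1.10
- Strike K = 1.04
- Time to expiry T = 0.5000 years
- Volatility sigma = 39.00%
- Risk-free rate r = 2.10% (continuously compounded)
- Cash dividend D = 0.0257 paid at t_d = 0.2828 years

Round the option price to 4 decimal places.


Answer: Price = 0.1394

Derivation:
PV(D) = D * exp(-r * t_d) = 0.0257 * 0.99407880 = 0.02554783
S_0' = S_0 - PV(D) = 1.1000 - 0.02554783 = 1.07445217
d1 = (ln(S_0'/K) + (r + sigma^2/2)*T) / (sigma*sqrt(T)) = 0.29413907
d2 = d1 - sigma*sqrt(T) = 0.01836742
exp(-rT) = 0.98955493
N(d1) = 0.61567418; N(d2) = 0.50732713
C = S_0' * N(d1) - K * exp(-rT) * N(d2) = 1.07445217 * 0.61567418 - 1.0400 * 0.98955493 * 0.50732713 = 0.1394


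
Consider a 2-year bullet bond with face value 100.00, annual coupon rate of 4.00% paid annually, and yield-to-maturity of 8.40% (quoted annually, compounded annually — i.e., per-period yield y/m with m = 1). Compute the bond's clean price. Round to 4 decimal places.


Answer: Price = 92.1965

Derivation:
Coupon per period c = face * coupon_rate / m = 4.000000
Periods per year m = 1; per-period yield y/m = 0.084000
Number of cashflows N = 2
Cashflows (t years, CF_t, discount factor 1/(1+y/m)^(m*t), PV):
  t = 1.0000: CF_t = 4.000000, DF = 0.922509, PV = 3.690037
  t = 2.0000: CF_t = 104.000000, DF = 0.851023, PV = 88.506420
Price P = sum_t PV_t = 92.196457


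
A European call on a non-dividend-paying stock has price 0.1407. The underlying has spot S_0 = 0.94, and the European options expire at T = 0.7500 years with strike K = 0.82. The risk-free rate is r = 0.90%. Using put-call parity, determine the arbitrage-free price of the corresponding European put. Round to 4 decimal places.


Put-call parity: C - P = S_0 * exp(-qT) - K * exp(-rT).
S_0 * exp(-qT) = 0.9400 * 1.00000000 = 0.94000000
K * exp(-rT) = 0.8200 * 0.99327273 = 0.81448364
P = C - S*exp(-qT) + K*exp(-rT)
P = 0.1407 - 0.94000000 + 0.81448364 = 0.0152

Answer: Put price = 0.0152


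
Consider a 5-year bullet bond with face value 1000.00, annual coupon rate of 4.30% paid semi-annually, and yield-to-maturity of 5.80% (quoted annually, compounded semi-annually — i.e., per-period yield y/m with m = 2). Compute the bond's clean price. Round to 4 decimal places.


Answer: Price = 935.6957

Derivation:
Coupon per period c = face * coupon_rate / m = 21.500000
Periods per year m = 2; per-period yield y/m = 0.029000
Number of cashflows N = 10
Cashflows (t years, CF_t, discount factor 1/(1+y/m)^(m*t), PV):
  t = 0.5000: CF_t = 21.500000, DF = 0.971817, PV = 20.894072
  t = 1.0000: CF_t = 21.500000, DF = 0.944429, PV = 20.305221
  t = 1.5000: CF_t = 21.500000, DF = 0.917812, PV = 19.732965
  t = 2.0000: CF_t = 21.500000, DF = 0.891946, PV = 19.176836
  t = 2.5000: CF_t = 21.500000, DF = 0.866808, PV = 18.636381
  t = 3.0000: CF_t = 21.500000, DF = 0.842379, PV = 18.111158
  t = 3.5000: CF_t = 21.500000, DF = 0.818639, PV = 17.600736
  t = 4.0000: CF_t = 21.500000, DF = 0.795567, PV = 17.104700
  t = 4.5000: CF_t = 21.500000, DF = 0.773146, PV = 16.622643
  t = 5.0000: CF_t = 1021.500000, DF = 0.751357, PV = 767.511026
Price P = sum_t PV_t = 935.695738


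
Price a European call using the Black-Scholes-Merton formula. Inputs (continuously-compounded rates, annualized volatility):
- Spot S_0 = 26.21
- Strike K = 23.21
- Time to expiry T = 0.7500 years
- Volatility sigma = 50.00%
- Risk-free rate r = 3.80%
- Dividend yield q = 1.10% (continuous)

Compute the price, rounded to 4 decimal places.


Answer: Price = 6.0968

Derivation:
d1 = (ln(S/K) + (r - q + 0.5*sigma^2) * T) / (sigma * sqrt(T)) = 0.54399743
d2 = d1 - sigma * sqrt(T) = 0.11098473
exp(-rT) = 0.97190229; exp(-qT) = 0.99178394
C = S_0 * exp(-qT) * N(d1) - K * exp(-rT) * N(d2)
N(d1) = 0.70677838; N(d2) = 0.54418577
C = 26.2100 * 0.99178394 * 0.70677838 - 23.2100 * 0.97190229 * 0.54418577 = 6.0968


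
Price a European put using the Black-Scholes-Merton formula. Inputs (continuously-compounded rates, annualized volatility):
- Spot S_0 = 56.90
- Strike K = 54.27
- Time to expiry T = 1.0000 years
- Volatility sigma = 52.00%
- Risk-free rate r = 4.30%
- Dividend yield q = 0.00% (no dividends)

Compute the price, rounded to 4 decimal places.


Answer: Price = 8.8753

Derivation:
d1 = (ln(S/K) + (r - q + 0.5*sigma^2) * T) / (sigma * sqrt(T)) = 0.43369953
d2 = d1 - sigma * sqrt(T) = -0.08630047
exp(-rT) = 0.95791139; exp(-qT) = 1.00000000
P = K * exp(-rT) * N(-d2) - S_0 * exp(-qT) * N(-d1)
N(-d1) = 0.33225333; N(-d2) = 0.53438622
P = 54.2700 * 0.95791139 * 0.53438622 - 56.9000 * 1.00000000 * 0.33225333 = 8.8753


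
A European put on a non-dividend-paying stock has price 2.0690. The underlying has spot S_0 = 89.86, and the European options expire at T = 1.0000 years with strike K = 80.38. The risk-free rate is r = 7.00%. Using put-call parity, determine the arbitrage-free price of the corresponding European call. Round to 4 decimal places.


Put-call parity: C - P = S_0 * exp(-qT) - K * exp(-rT).
S_0 * exp(-qT) = 89.8600 * 1.00000000 = 89.86000000
K * exp(-rT) = 80.3800 * 0.93239382 = 74.94581524
C = P + S*exp(-qT) - K*exp(-rT)
C = 2.0690 + 89.86000000 - 74.94581524 = 16.9832

Answer: Call price = 16.9832
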